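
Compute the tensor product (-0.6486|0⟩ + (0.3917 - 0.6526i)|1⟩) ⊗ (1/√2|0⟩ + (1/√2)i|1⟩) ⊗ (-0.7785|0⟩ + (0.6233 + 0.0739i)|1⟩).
0.357|000⟩ + (-0.2859 - 0.03389i)|001⟩ + 0.357i|010⟩ + (0.03389 - 0.2859i)|011⟩ + (-0.2156 + 0.3592i)|100⟩ + (0.2067 - 0.2672i)|101⟩ + (-0.3592 - 0.2156i)|110⟩ + (0.2672 + 0.2067i)|111⟩

amp(|b₁b₂…⟩) = product of the factor amplitudes for bits b₁, b₂, …; only kets whose every factor amplitude is nonzero survive.
|000⟩: (-0.6486)(1/√2)(-0.7785) = 0.357
|001⟩: (-0.6486)(1/√2)(0.6233 + 0.0739i) = (-0.2859 - 0.03389i)
|010⟩: (-0.6486)((1/√2)i)(-0.7785) = 0.357i
|011⟩: (-0.6486)((1/√2)i)(0.6233 + 0.0739i) = (0.03389 - 0.2859i)
|100⟩: (0.3917 - 0.6526i)(1/√2)(-0.7785) = (-0.2156 + 0.3592i)
|101⟩: (0.3917 - 0.6526i)(1/√2)(0.6233 + 0.0739i) = (0.2067 - 0.2672i)
|110⟩: (0.3917 - 0.6526i)((1/√2)i)(-0.7785) = (-0.3592 - 0.2156i)
|111⟩: (0.3917 - 0.6526i)((1/√2)i)(0.6233 + 0.0739i) = (0.2672 + 0.2067i)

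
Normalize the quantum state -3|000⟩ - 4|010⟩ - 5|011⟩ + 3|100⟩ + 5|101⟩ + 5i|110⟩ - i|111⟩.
-0.286|000⟩ - 0.3814|010⟩ - 0.4767|011⟩ + 0.286|100⟩ + 0.4767|101⟩ + 0.4767i|110⟩ - 0.09535i|111⟩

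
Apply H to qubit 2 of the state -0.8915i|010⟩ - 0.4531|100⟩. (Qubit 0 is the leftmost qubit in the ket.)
-0.6304i|010⟩ - 0.6304i|011⟩ - 0.3204|100⟩ - 0.3204|101⟩

H on qubit 2 mixes each pair of kets that differ only in qubit 2: amplitudes (a, b) of (|…0…⟩, |…1…⟩) become ((a + b)/√2, (a − b)/√2). Kets absent from the input have amplitude 0.
(|010⟩, |011⟩): (a, b) = (-0.8915i, 0) → (-0.6304i, -0.6304i)
(|100⟩, |101⟩): (a, b) = (-0.4531, 0) → (-0.3204, -0.3204)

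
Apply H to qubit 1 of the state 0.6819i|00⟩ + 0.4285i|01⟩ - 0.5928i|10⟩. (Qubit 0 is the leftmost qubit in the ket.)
0.7852i|00⟩ + 0.1792i|01⟩ - 0.4192i|10⟩ - 0.4192i|11⟩

H on qubit 1 mixes each pair of kets that differ only in qubit 1: amplitudes (a, b) of (|…0…⟩, |…1…⟩) become ((a + b)/√2, (a − b)/√2). Kets absent from the input have amplitude 0.
(|00⟩, |01⟩): (a, b) = (0.6819i, 0.4285i) → (0.7852i, 0.1792i)
(|10⟩, |11⟩): (a, b) = (-0.5928i, 0) → (-0.4192i, -0.4192i)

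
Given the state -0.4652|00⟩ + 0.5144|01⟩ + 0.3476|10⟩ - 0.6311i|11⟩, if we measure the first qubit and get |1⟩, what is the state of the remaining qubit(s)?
0.4824|0⟩ - 0.8759i|1⟩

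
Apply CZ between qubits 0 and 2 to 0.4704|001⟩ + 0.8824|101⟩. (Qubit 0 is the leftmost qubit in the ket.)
0.4704|001⟩ - 0.8824|101⟩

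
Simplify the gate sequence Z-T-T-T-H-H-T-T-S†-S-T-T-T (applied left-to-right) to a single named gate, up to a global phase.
Z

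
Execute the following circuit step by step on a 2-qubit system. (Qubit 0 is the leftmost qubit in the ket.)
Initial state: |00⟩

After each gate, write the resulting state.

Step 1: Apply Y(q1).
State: i|01⟩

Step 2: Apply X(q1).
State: i|00⟩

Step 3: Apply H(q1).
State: (1/√2)i|00⟩ + (1/√2)i|01⟩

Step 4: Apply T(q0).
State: (1/√2)i|00⟩ + (1/√2)i|01⟩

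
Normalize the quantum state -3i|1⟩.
-i|1⟩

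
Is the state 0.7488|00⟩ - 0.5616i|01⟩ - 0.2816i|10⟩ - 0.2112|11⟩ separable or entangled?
Separable

Writing the state as a|00⟩ + b|01⟩ + c|10⟩ + d|11⟩, it is a product state iff ad − bc = 0.
Here (a, b, c, d) = (0.7488, -0.5616i, -0.2816i, -0.2112): ad − bc = (0.7488)(-0.2112) − (-0.5616i)(-0.2816i) = 0, so the state is separable.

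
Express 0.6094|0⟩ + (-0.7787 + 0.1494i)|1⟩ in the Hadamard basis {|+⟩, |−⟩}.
(-0.1197 + 0.1056i)|+⟩ + (0.9815 - 0.1056i)|−⟩

With |ψ⟩ = α|0⟩ + β|1⟩, the Hadamard-basis coefficients are ⟨+|ψ⟩ = (α + β)/√2 and ⟨−|ψ⟩ = (α − β)/√2.
Here α = 0.6094, β = (-0.7787 + 0.1494i): (α + β)/√2 = (-0.1197 + 0.1056i), (α − β)/√2 = (0.9815 - 0.1056i).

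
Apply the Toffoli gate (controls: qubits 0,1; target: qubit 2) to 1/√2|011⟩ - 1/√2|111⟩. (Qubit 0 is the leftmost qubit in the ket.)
1/√2|011⟩ - 1/√2|110⟩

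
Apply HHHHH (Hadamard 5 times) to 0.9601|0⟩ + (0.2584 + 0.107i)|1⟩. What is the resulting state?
(0.8616 + 0.07566i)|0⟩ + (0.4962 - 0.07566i)|1⟩

H² = I, so H^5 = H: a single Hadamard. With (a, b) = (0.9601, (0.2584 + 0.107i)), H gives ((a + b)/√2, (a − b)/√2) = ((0.8616 + 0.07566i), (0.4962 - 0.07566i)).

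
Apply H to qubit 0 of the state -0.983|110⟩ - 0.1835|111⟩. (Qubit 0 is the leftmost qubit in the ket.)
-0.6951|010⟩ - 0.1298|011⟩ + 0.6951|110⟩ + 0.1298|111⟩

H on qubit 0 mixes each pair of kets that differ only in qubit 0: amplitudes (a, b) of (|…0…⟩, |…1…⟩) become ((a + b)/√2, (a − b)/√2). Kets absent from the input have amplitude 0.
(|010⟩, |110⟩): (a, b) = (0, -0.983) → (-0.6951, 0.6951)
(|011⟩, |111⟩): (a, b) = (0, -0.1835) → (-0.1298, 0.1298)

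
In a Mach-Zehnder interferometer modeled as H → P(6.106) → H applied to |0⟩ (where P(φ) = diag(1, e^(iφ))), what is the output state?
(0.9922 - 0.08813i)|0⟩ + (0.007828 + 0.08813i)|1⟩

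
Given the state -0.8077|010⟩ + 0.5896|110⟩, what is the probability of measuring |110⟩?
0.3476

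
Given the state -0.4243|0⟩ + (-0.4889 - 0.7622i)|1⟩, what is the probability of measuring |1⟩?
0.82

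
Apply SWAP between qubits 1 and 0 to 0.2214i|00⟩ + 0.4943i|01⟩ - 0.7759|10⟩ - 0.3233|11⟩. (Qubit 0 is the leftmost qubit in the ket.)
0.2214i|00⟩ - 0.7759|01⟩ + 0.4943i|10⟩ - 0.3233|11⟩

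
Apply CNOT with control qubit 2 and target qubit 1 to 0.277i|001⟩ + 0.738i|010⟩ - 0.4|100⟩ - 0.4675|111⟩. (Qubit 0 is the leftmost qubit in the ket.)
0.738i|010⟩ + 0.277i|011⟩ - 0.4|100⟩ - 0.4675|101⟩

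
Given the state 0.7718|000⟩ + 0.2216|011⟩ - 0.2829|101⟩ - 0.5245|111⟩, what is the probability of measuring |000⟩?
0.5957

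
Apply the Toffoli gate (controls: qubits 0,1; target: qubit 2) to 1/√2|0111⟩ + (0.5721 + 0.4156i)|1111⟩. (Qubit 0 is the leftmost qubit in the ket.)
1/√2|0111⟩ + (0.5721 + 0.4156i)|1101⟩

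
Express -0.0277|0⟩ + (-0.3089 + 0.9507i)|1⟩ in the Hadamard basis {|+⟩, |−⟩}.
(-0.238 + 0.6722i)|+⟩ + (0.1988 - 0.6722i)|−⟩

With |ψ⟩ = α|0⟩ + β|1⟩, the Hadamard-basis coefficients are ⟨+|ψ⟩ = (α + β)/√2 and ⟨−|ψ⟩ = (α − β)/√2.
Here α = -0.0277, β = (-0.3089 + 0.9507i): (α + β)/√2 = (-0.238 + 0.6722i), (α − β)/√2 = (0.1988 - 0.6722i).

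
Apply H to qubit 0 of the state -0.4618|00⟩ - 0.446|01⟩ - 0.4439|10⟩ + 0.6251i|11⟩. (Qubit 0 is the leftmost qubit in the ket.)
-0.6404|00⟩ + (-0.3154 + 0.442i)|01⟩ - 0.01266|10⟩ + (-0.3154 - 0.442i)|11⟩

H on qubit 0 mixes each pair of kets that differ only in qubit 0: amplitudes (a, b) of (|…0…⟩, |…1…⟩) become ((a + b)/√2, (a − b)/√2). Kets absent from the input have amplitude 0.
(|00⟩, |10⟩): (a, b) = (-0.4618, -0.4439) → (-0.6404, -0.01266)
(|01⟩, |11⟩): (a, b) = (-0.446, 0.6251i) → ((-0.3154 + 0.442i), (-0.3154 - 0.442i))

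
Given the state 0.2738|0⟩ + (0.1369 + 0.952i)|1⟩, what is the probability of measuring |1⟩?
0.925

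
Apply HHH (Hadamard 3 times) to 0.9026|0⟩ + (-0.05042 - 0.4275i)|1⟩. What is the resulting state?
(0.6026 - 0.3023i)|0⟩ + (0.6739 + 0.3023i)|1⟩

H² = I, so H^3 = H: a single Hadamard. With (a, b) = (0.9026, (-0.05042 - 0.4275i)), H gives ((a + b)/√2, (a − b)/√2) = ((0.6026 - 0.3023i), (0.6739 + 0.3023i)).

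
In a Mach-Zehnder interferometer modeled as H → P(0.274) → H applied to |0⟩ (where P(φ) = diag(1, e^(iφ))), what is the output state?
(0.9813 + 0.1353i)|0⟩ + (0.01865 - 0.1353i)|1⟩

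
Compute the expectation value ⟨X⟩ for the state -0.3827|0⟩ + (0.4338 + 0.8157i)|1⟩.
-0.332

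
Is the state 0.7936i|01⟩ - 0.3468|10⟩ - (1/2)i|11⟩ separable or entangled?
Entangled

Writing the state as a|00⟩ + b|01⟩ + c|10⟩ + d|11⟩, it is a product state iff ad − bc = 0.
Here (a, b, c, d) = (0, 0.7936i, -0.3468, -(1/2)i): ad − bc = (0)(-(1/2)i) − (0.7936i)(-0.3468) = 0.2752i ≠ 0, so the state is entangled.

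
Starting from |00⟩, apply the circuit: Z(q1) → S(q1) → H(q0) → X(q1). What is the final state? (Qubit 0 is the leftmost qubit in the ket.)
1/√2|01⟩ + 1/√2|11⟩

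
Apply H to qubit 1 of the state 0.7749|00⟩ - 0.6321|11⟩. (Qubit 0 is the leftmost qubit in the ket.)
0.5479|00⟩ + 0.5479|01⟩ - 0.447|10⟩ + 0.447|11⟩

H on qubit 1 mixes each pair of kets that differ only in qubit 1: amplitudes (a, b) of (|…0…⟩, |…1…⟩) become ((a + b)/√2, (a − b)/√2). Kets absent from the input have amplitude 0.
(|00⟩, |01⟩): (a, b) = (0.7749, 0) → (0.5479, 0.5479)
(|10⟩, |11⟩): (a, b) = (0, -0.6321) → (-0.447, 0.447)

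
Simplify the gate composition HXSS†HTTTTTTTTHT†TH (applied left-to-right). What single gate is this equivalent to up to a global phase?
Z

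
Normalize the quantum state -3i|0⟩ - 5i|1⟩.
-0.5145i|0⟩ - 0.8575i|1⟩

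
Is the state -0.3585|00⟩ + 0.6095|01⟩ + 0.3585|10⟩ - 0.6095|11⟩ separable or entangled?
Separable

Writing the state as a|00⟩ + b|01⟩ + c|10⟩ + d|11⟩, it is a product state iff ad − bc = 0.
Here (a, b, c, d) = (-0.3585, 0.6095, 0.3585, -0.6095): ad − bc = (-0.3585)(-0.6095) − (0.6095)(0.3585) = 0, so the state is separable.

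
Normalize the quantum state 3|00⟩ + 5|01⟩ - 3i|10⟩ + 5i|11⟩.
0.3638|00⟩ + 0.6063|01⟩ - 0.3638i|10⟩ + 0.6063i|11⟩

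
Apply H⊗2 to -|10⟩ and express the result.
-1/2|00⟩ - 1/2|01⟩ + 1/2|10⟩ + 1/2|11⟩

H⊗2 gives amp(|y⟩) = (1/2) Σ_x (−1)^(x·y) amp(|x⟩), where x·y is the number of positions in which both x and y have a 1.
|00⟩: (-1)/2 = -1/2
|01⟩: (-1)/2 = -1/2
|10⟩: (1)/2 = 1/2
|11⟩: (1)/2 = 1/2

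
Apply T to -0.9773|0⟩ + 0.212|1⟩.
-0.9773|0⟩ + (0.1499 + 0.1499i)|1⟩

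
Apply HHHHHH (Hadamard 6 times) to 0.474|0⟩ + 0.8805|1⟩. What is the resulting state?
0.474|0⟩ + 0.8805|1⟩

H² = I, so an even number of Hadamards cancels: H^6 = I and the state is unchanged.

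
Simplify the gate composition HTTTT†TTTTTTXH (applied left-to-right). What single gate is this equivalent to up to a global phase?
Z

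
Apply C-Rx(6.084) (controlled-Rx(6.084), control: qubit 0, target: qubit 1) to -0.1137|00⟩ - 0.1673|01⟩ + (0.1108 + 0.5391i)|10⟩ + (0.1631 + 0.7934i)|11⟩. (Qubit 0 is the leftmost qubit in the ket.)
-0.1137|00⟩ - 0.1673|01⟩ + (-0.03136 - 0.5526i)|10⟩ + (-0.1087 - 0.8005i)|11⟩

C-Rx(6.084) leaves the control-|0⟩ kets |00⟩, |01⟩ unchanged and applies Rx(6.084) to qubit 1 on the control-|1⟩ pair (|10⟩, |11⟩).
Rx(6.084) = [[cos(θ/2), −i·sin(θ/2)], [−i·sin(θ/2), cos(θ/2)]]; θ = 6.084, cos(θ/2) ≈ -0.995045, sin(θ/2) ≈ 0.0994281.
With a = amp(|10⟩) = (0.1108 + 0.5391i) and b = amp(|11⟩) = (0.1631 + 0.7934i):
new amp(|10⟩) = (-0.995045)·a + (-0.0994281i)·b = (-0.03136 - 0.5526i)
new amp(|11⟩) = (-0.0994281i)·a + (-0.995045)·b = (-0.1087 - 0.8005i)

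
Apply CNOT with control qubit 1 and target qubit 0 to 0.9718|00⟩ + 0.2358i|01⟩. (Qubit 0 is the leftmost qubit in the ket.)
0.9718|00⟩ + 0.2358i|11⟩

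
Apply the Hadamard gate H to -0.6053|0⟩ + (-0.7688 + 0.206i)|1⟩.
(-0.9716 + 0.1457i)|0⟩ + (0.1156 - 0.1457i)|1⟩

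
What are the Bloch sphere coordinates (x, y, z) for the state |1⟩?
(0, 0, -1)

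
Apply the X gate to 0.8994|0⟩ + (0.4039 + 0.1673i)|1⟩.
(0.4039 + 0.1673i)|0⟩ + 0.8994|1⟩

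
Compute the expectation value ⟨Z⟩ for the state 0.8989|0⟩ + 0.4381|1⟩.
0.6161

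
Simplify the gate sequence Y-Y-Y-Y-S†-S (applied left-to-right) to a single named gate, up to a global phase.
I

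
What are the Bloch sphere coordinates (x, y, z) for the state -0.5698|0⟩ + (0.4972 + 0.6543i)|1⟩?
(-0.5666, -0.7456, -0.3506)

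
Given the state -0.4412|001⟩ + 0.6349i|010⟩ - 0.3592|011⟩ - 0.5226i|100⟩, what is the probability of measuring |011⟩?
0.129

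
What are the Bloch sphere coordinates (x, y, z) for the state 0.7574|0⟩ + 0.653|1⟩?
(0.9892, 0, 0.1472)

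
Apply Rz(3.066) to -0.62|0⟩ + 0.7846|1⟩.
(-0.02343 + 0.6196i)|0⟩ + (0.02965 + 0.784i)|1⟩

Rz(3.066) = [[e^(−iθ/2), 0], [0, e^(iθ/2)]] with e^(±iθ/2) = cos(θ/2) ± i·sin(θ/2); θ = 3.066, cos(θ/2) ≈ 0.0377873, sin(θ/2) ≈ 0.999286.
With a = amp(|0⟩) = -0.62 and b = amp(|1⟩) = 0.7846:
new amp(|0⟩) = (0.0377873 - 0.999286i)·a = (-0.02343 + 0.6196i)
new amp(|1⟩) = (0.0377873 + 0.999286i)·b = (0.02965 + 0.784i)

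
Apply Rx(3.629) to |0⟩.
-0.2413|0⟩ - 0.9705i|1⟩

Rx(3.629) = [[cos(θ/2), −i·sin(θ/2)], [−i·sin(θ/2), cos(θ/2)]]; θ = 3.629, cos(θ/2) ≈ -0.241299, sin(θ/2) ≈ 0.970451.
With a = amp(|0⟩) = 1 and b = amp(|1⟩) = 0:
new amp(|0⟩) = (-0.241299)·a + (-0.970451i)·b = -0.2413
new amp(|1⟩) = (-0.970451i)·a + (-0.241299)·b = -0.9705i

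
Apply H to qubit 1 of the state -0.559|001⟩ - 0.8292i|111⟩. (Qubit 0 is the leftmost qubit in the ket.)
-0.3953|001⟩ - 0.3953|011⟩ - 0.5863i|101⟩ + 0.5863i|111⟩

H on qubit 1 mixes each pair of kets that differ only in qubit 1: amplitudes (a, b) of (|…0…⟩, |…1…⟩) become ((a + b)/√2, (a − b)/√2). Kets absent from the input have amplitude 0.
(|001⟩, |011⟩): (a, b) = (-0.559, 0) → (-0.3953, -0.3953)
(|101⟩, |111⟩): (a, b) = (0, -0.8292i) → (-0.5863i, 0.5863i)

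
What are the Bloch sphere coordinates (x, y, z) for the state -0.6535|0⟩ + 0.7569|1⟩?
(-0.9893, 0, -0.1458)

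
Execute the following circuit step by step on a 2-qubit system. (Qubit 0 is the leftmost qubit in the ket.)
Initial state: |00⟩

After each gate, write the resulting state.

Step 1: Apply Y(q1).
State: i|01⟩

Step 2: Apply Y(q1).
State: |00⟩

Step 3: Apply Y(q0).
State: i|10⟩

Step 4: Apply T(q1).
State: i|10⟩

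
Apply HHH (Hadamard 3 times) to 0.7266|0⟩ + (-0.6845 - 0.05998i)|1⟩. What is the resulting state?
(0.02977 - 0.04241i)|0⟩ + (0.9978 + 0.04241i)|1⟩

H² = I, so H^3 = H: a single Hadamard. With (a, b) = (0.7266, (-0.6845 - 0.05998i)), H gives ((a + b)/√2, (a − b)/√2) = ((0.02977 - 0.04241i), (0.9978 + 0.04241i)).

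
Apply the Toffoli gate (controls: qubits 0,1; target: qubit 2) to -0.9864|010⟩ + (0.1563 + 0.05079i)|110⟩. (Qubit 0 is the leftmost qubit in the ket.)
-0.9864|010⟩ + (0.1563 + 0.05079i)|111⟩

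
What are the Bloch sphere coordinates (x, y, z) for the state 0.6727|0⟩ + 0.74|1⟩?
(0.9956, 0, -0.09507)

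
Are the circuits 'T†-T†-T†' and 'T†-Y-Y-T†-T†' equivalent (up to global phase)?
Yes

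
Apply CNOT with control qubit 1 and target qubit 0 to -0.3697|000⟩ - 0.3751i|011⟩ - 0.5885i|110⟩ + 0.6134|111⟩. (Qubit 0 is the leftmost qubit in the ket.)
-0.3697|000⟩ - 0.5885i|010⟩ + 0.6134|011⟩ - 0.3751i|111⟩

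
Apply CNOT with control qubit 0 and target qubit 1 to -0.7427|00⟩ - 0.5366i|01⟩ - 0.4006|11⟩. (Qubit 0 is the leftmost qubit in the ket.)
-0.7427|00⟩ - 0.5366i|01⟩ - 0.4006|10⟩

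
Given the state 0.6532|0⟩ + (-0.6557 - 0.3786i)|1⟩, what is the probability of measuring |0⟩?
0.4267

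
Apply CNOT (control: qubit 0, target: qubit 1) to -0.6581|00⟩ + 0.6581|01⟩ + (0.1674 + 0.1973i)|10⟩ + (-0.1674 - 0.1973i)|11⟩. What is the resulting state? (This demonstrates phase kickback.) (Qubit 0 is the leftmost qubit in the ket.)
-0.6581|00⟩ + 0.6581|01⟩ + (-0.1674 - 0.1973i)|10⟩ + (0.1674 + 0.1973i)|11⟩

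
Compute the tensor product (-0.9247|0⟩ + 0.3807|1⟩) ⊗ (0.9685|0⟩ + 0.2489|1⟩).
-0.8956|00⟩ - 0.2302|01⟩ + 0.3687|10⟩ + 0.09476|11⟩

amp(|b₁b₂…⟩) = product of the factor amplitudes for bits b₁, b₂, …; only kets whose every factor amplitude is nonzero survive.
|00⟩: (-0.9247)(0.9685) = -0.8956
|01⟩: (-0.9247)(0.2489) = -0.2302
|10⟩: (0.3807)(0.9685) = 0.3687
|11⟩: (0.3807)(0.2489) = 0.09476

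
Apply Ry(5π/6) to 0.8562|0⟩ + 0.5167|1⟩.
-0.2775|0⟩ + 0.9608|1⟩

Ry(5π/6) = [[cos(θ/2), −sin(θ/2)], [sin(θ/2), cos(θ/2)]]; θ = 5π/6, cos(θ/2) ≈ 0.258819, sin(θ/2) ≈ 0.965926.
With a = amp(|0⟩) = 0.8562 and b = amp(|1⟩) = 0.5167:
new amp(|0⟩) = (0.258819)·a + (-0.965926)·b = -0.2775
new amp(|1⟩) = (0.965926)·a + (0.258819)·b = 0.9608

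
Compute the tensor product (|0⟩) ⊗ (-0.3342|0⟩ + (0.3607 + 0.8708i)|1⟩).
-0.3342|00⟩ + (0.3607 + 0.8708i)|01⟩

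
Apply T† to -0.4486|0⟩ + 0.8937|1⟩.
-0.4486|0⟩ + (0.6319 - 0.6319i)|1⟩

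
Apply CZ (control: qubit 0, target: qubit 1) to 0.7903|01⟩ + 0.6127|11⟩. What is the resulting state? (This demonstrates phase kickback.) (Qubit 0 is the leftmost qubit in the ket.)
0.7903|01⟩ - 0.6127|11⟩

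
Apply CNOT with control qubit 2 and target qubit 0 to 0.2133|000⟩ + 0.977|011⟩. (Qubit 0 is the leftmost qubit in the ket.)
0.2133|000⟩ + 0.977|111⟩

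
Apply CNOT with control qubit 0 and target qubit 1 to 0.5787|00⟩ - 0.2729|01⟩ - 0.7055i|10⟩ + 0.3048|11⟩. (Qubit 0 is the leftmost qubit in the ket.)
0.5787|00⟩ - 0.2729|01⟩ + 0.3048|10⟩ - 0.7055i|11⟩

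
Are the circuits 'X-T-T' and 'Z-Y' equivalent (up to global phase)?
No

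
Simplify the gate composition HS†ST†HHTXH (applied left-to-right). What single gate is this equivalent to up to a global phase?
Z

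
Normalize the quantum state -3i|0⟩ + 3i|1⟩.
-(1/√2)i|0⟩ + (1/√2)i|1⟩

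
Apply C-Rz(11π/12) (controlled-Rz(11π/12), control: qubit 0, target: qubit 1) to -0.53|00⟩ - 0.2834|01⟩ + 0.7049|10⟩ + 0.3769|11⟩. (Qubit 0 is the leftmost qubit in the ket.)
-0.53|00⟩ - 0.2834|01⟩ + (0.09201 - 0.6989i)|10⟩ + (0.0492 + 0.3737i)|11⟩

C-Rz(11π/12) leaves the control-|0⟩ kets |00⟩, |01⟩ unchanged and applies Rz(11π/12) to qubit 1 on the control-|1⟩ pair (|10⟩, |11⟩).
Rz(11π/12) = [[e^(−iθ/2), 0], [0, e^(iθ/2)]] with e^(±iθ/2) = cos(θ/2) ± i·sin(θ/2); θ = 11π/12, cos(θ/2) ≈ 0.130526, sin(θ/2) ≈ 0.991445.
With a = amp(|10⟩) = 0.7049 and b = amp(|11⟩) = 0.3769:
new amp(|10⟩) = (0.130526 - 0.991445i)·a = (0.09201 - 0.6989i)
new amp(|11⟩) = (0.130526 + 0.991445i)·b = (0.0492 + 0.3737i)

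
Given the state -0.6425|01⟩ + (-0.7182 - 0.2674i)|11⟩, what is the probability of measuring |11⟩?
0.5873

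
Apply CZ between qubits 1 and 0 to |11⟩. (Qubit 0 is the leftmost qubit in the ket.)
-|11⟩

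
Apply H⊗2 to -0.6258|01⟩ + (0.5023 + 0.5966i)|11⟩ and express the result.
(-0.06175 + 0.2983i)|00⟩ + (0.06175 - 0.2983i)|01⟩ + (-0.5641 - 0.2983i)|10⟩ + (0.5641 + 0.2983i)|11⟩

H⊗2 gives amp(|y⟩) = (1/2) Σ_x (−1)^(x·y) amp(|x⟩), where x·y is the number of positions in which both x and y have a 1.
|00⟩: (-0.6258 + (0.5023 + 0.5966i))/2 = (-0.06175 + 0.2983i)
|01⟩: (0.6258 - (0.5023 + 0.5966i))/2 = (0.06175 - 0.2983i)
|10⟩: (-0.6258 - (0.5023 + 0.5966i))/2 = (-0.5641 - 0.2983i)
|11⟩: (0.6258 + (0.5023 + 0.5966i))/2 = (0.5641 + 0.2983i)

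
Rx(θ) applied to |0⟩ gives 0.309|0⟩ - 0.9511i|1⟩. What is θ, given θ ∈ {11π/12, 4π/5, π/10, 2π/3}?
4π/5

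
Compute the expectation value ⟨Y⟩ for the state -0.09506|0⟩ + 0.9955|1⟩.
0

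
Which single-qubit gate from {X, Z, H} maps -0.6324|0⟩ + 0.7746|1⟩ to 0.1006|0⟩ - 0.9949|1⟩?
H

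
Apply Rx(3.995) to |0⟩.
-0.4139|0⟩ - 0.9103i|1⟩

Rx(3.995) = [[cos(θ/2), −i·sin(θ/2)], [−i·sin(θ/2), cos(θ/2)]]; θ = 3.995, cos(θ/2) ≈ -0.413872, sin(θ/2) ≈ 0.910335.
With a = amp(|0⟩) = 1 and b = amp(|1⟩) = 0:
new amp(|0⟩) = (-0.413872)·a + (-0.910335i)·b = -0.4139
new amp(|1⟩) = (-0.910335i)·a + (-0.413872)·b = -0.9103i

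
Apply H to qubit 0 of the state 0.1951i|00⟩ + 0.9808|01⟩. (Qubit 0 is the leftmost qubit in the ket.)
0.138i|00⟩ + 0.6935|01⟩ + 0.138i|10⟩ + 0.6935|11⟩

H on qubit 0 mixes each pair of kets that differ only in qubit 0: amplitudes (a, b) of (|…0…⟩, |…1…⟩) become ((a + b)/√2, (a − b)/√2). Kets absent from the input have amplitude 0.
(|00⟩, |10⟩): (a, b) = (0.1951i, 0) → (0.138i, 0.138i)
(|01⟩, |11⟩): (a, b) = (0.9808, 0) → (0.6935, 0.6935)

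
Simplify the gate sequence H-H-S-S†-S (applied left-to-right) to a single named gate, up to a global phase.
S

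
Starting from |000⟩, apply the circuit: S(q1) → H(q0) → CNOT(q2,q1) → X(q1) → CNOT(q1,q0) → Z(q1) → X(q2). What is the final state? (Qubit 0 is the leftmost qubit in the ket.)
-1/√2|011⟩ - 1/√2|111⟩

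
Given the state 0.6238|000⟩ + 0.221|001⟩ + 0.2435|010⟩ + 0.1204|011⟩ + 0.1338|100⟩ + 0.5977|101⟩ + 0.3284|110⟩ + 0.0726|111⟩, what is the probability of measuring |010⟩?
0.05929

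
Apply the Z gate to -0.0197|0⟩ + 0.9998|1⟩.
-0.0197|0⟩ - 0.9998|1⟩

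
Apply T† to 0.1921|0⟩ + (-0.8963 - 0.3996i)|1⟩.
0.1921|0⟩ + (-0.9163 + 0.3512i)|1⟩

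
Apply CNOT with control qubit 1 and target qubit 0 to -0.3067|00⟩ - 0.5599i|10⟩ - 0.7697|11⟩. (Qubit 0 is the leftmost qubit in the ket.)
-0.3067|00⟩ - 0.7697|01⟩ - 0.5599i|10⟩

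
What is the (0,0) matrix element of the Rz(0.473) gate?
(0.9722 - 0.2343i)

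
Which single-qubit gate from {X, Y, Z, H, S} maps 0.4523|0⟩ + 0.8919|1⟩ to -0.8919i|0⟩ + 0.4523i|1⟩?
Y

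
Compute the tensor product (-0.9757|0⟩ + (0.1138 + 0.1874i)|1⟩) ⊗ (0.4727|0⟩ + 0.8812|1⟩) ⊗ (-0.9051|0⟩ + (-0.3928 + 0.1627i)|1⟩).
0.4174|000⟩ + (0.1812 - 0.07504i)|001⟩ + 0.7782|010⟩ + (0.3377 - 0.1399i)|011⟩ + (-0.04869 - 0.08018i)|100⟩ + (-0.03554 - 0.02604i)|101⟩ + (-0.09076 - 0.1495i)|110⟩ + (-0.06626 - 0.04855i)|111⟩

amp(|b₁b₂…⟩) = product of the factor amplitudes for bits b₁, b₂, …; only kets whose every factor amplitude is nonzero survive.
|000⟩: (-0.9757)(0.4727)(-0.9051) = 0.4174
|001⟩: (-0.9757)(0.4727)(-0.3928 + 0.1627i) = (0.1812 - 0.07504i)
|010⟩: (-0.9757)(0.8812)(-0.9051) = 0.7782
|011⟩: (-0.9757)(0.8812)(-0.3928 + 0.1627i) = (0.3377 - 0.1399i)
|100⟩: (0.1138 + 0.1874i)(0.4727)(-0.9051) = (-0.04869 - 0.08018i)
|101⟩: (0.1138 + 0.1874i)(0.4727)(-0.3928 + 0.1627i) = (-0.03554 - 0.02604i)
|110⟩: (0.1138 + 0.1874i)(0.8812)(-0.9051) = (-0.09076 - 0.1495i)
|111⟩: (0.1138 + 0.1874i)(0.8812)(-0.3928 + 0.1627i) = (-0.06626 - 0.04855i)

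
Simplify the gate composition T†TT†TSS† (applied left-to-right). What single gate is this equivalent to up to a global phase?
I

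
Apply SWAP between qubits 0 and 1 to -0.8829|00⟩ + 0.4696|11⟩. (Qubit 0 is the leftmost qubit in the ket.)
-0.8829|00⟩ + 0.4696|11⟩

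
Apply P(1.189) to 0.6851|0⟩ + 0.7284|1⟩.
0.6851|0⟩ + (0.2714 + 0.676i)|1⟩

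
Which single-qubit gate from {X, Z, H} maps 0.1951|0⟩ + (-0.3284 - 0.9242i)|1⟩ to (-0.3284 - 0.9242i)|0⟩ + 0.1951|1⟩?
X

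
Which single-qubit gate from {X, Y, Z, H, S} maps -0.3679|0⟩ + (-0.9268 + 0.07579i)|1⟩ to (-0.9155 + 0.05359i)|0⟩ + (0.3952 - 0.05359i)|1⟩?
H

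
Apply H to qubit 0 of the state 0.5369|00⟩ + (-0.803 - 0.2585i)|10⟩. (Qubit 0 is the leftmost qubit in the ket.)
(-0.1882 - 0.1828i)|00⟩ + (0.9475 + 0.1828i)|10⟩

H on qubit 0 mixes each pair of kets that differ only in qubit 0: amplitudes (a, b) of (|…0…⟩, |…1…⟩) become ((a + b)/√2, (a − b)/√2). Kets absent from the input have amplitude 0.
(|00⟩, |10⟩): (a, b) = (0.5369, (-0.803 - 0.2585i)) → ((-0.1882 - 0.1828i), (0.9475 + 0.1828i))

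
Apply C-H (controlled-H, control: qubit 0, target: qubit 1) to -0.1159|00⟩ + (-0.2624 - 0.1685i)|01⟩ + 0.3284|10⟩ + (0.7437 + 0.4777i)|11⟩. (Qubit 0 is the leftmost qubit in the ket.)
-0.1159|00⟩ + (-0.2624 - 0.1685i)|01⟩ + (0.7581 + 0.3378i)|10⟩ + (-0.2937 - 0.3378i)|11⟩

C-H leaves the control-|0⟩ kets |00⟩, |01⟩ unchanged and applies H to qubit 1 on the control-|1⟩ pair (|10⟩, |11⟩).
H = [[1/√2, 1/√2], [1/√2, -1/√2]].
With a = amp(|10⟩) = 0.3284 and b = amp(|11⟩) = (0.7437 + 0.4777i):
new amp(|10⟩) = (1/√2)·a + (1/√2)·b = (0.7581 + 0.3378i)
new amp(|11⟩) = (1/√2)·a + (-1/√2)·b = (-0.2937 - 0.3378i)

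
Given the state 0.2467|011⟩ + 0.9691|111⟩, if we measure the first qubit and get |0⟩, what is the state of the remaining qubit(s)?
|11⟩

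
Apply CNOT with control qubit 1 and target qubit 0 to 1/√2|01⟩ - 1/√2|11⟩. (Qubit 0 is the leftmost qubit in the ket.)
-1/√2|01⟩ + 1/√2|11⟩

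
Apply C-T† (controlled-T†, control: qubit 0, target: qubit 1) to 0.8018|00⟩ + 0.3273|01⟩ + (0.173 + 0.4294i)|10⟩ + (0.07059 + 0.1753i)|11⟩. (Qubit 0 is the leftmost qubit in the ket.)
0.8018|00⟩ + 0.3273|01⟩ + (0.173 + 0.4294i)|10⟩ + (0.1739 + 0.07404i)|11⟩

C-T† leaves the control-|0⟩ kets |00⟩, |01⟩ unchanged and applies T† to qubit 1 on the control-|1⟩ pair (|10⟩, |11⟩).
T† = [[1, 0], [0, (1/√2 - (1/√2)i)]].
With a = amp(|10⟩) = (0.173 + 0.4294i) and b = amp(|11⟩) = (0.07059 + 0.1753i):
new amp(|10⟩) = (1)·a = (0.173 + 0.4294i)
new amp(|11⟩) = (1/√2 - (1/√2)i)·b = (0.1739 + 0.07404i)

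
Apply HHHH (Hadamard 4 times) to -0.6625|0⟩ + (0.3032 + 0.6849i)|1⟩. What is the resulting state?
-0.6625|0⟩ + (0.3032 + 0.6849i)|1⟩

H² = I, so an even number of Hadamards cancels: H^4 = I and the state is unchanged.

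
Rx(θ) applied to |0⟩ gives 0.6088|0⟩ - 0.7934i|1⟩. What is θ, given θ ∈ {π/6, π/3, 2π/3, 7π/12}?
7π/12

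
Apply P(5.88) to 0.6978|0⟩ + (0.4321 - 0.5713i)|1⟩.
0.6978|0⟩ + (0.1733 - 0.695i)|1⟩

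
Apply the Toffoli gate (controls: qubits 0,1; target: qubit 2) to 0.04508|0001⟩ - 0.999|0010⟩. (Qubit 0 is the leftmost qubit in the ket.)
0.04508|0001⟩ - 0.999|0010⟩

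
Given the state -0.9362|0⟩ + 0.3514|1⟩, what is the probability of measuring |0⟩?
0.8765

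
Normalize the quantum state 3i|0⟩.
i|0⟩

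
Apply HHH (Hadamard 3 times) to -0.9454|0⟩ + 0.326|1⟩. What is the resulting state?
-0.438|0⟩ - 0.899|1⟩

H² = I, so H^3 = H: a single Hadamard. With (a, b) = (-0.9454, 0.326), H gives ((a + b)/√2, (a − b)/√2) = (-0.438, -0.899).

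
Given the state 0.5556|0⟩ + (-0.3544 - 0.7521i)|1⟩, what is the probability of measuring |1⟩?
0.6913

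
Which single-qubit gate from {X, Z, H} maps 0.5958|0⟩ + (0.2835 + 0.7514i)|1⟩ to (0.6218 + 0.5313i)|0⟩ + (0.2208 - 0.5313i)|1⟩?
H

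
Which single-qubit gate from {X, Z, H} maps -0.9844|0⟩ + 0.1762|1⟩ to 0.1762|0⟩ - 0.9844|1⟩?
X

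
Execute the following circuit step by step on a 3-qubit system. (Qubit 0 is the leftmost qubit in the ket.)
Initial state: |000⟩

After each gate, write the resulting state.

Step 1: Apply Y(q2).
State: i|001⟩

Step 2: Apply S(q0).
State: i|001⟩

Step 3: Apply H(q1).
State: (1/√2)i|001⟩ + (1/√2)i|011⟩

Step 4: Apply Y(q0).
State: -1/√2|101⟩ - 1/√2|111⟩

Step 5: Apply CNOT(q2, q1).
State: -1/√2|101⟩ - 1/√2|111⟩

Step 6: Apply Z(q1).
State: -1/√2|101⟩ + 1/√2|111⟩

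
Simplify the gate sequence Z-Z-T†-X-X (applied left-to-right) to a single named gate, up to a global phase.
T†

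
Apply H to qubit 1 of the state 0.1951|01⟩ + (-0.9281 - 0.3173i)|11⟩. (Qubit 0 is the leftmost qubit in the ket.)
0.138|00⟩ - 0.138|01⟩ + (-0.6563 - 0.2244i)|10⟩ + (0.6563 + 0.2244i)|11⟩

H on qubit 1 mixes each pair of kets that differ only in qubit 1: amplitudes (a, b) of (|…0…⟩, |…1…⟩) become ((a + b)/√2, (a − b)/√2). Kets absent from the input have amplitude 0.
(|00⟩, |01⟩): (a, b) = (0, 0.1951) → (0.138, -0.138)
(|10⟩, |11⟩): (a, b) = (0, (-0.9281 - 0.3173i)) → ((-0.6563 - 0.2244i), (0.6563 + 0.2244i))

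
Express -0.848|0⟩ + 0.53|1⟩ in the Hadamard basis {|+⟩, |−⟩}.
-0.2249|+⟩ - 0.9744|−⟩

With |ψ⟩ = α|0⟩ + β|1⟩, the Hadamard-basis coefficients are ⟨+|ψ⟩ = (α + β)/√2 and ⟨−|ψ⟩ = (α − β)/√2.
Here α = -0.848, β = 0.53: (α + β)/√2 = -0.2249, (α − β)/√2 = -0.9744.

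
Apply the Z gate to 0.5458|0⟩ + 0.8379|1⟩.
0.5458|0⟩ - 0.8379|1⟩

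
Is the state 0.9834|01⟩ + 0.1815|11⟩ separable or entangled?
Separable

Writing the state as a|00⟩ + b|01⟩ + c|10⟩ + d|11⟩, it is a product state iff ad − bc = 0.
Here (a, b, c, d) = (0, 0.9834, 0, 0.1815): ad − bc = (0)(0.1815) − (0.9834)(0) = 0, so the state is separable.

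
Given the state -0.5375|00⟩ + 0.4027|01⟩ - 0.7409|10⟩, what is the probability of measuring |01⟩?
0.1622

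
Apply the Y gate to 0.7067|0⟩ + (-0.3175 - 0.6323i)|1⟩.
(-0.6323 + 0.3175i)|0⟩ + 0.7067i|1⟩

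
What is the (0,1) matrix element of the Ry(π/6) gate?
-0.2588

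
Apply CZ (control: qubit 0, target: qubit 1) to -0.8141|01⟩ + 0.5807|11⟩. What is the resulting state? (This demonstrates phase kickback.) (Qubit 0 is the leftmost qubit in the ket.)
-0.8141|01⟩ - 0.5807|11⟩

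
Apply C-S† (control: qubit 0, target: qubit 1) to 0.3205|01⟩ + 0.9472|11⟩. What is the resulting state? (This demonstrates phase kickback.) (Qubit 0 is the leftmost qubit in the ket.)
0.3205|01⟩ - 0.9472i|11⟩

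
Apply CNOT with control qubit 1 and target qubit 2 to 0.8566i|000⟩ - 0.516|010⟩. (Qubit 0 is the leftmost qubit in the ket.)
0.8566i|000⟩ - 0.516|011⟩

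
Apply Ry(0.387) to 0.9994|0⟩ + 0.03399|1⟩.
0.9742|0⟩ + 0.2255|1⟩

Ry(0.387) = [[cos(θ/2), −sin(θ/2)], [sin(θ/2), cos(θ/2)]]; θ = 0.387, cos(θ/2) ≈ 0.981337, sin(θ/2) ≈ 0.192295.
With a = amp(|0⟩) = 0.9994 and b = amp(|1⟩) = 0.03399:
new amp(|0⟩) = (0.981337)·a + (-0.192295)·b = 0.9742
new amp(|1⟩) = (0.192295)·a + (0.981337)·b = 0.2255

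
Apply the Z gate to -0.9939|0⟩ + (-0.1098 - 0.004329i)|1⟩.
-0.9939|0⟩ + (0.1098 + 0.004329i)|1⟩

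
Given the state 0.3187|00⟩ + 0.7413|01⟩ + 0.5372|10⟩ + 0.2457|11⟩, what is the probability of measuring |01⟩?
0.5495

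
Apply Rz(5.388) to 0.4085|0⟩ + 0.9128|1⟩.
(-0.3683 - 0.1768i)|0⟩ + (-0.8229 + 0.3951i)|1⟩

Rz(5.388) = [[e^(−iθ/2), 0], [0, e^(iθ/2)]] with e^(±iθ/2) = cos(θ/2) ± i·sin(θ/2); θ = 5.388, cos(θ/2) ≈ -0.901492, sin(θ/2) ≈ 0.432797.
With a = amp(|0⟩) = 0.4085 and b = amp(|1⟩) = 0.9128:
new amp(|0⟩) = (-0.901492 - 0.432797i)·a = (-0.3683 - 0.1768i)
new amp(|1⟩) = (-0.901492 + 0.432797i)·b = (-0.8229 + 0.3951i)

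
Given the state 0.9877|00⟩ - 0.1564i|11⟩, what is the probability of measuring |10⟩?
0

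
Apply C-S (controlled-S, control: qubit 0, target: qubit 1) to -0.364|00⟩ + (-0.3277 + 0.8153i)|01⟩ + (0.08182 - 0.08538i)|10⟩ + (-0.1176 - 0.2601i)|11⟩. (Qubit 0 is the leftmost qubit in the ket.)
-0.364|00⟩ + (-0.3277 + 0.8153i)|01⟩ + (0.08182 - 0.08538i)|10⟩ + (0.2601 - 0.1176i)|11⟩

C-S leaves the control-|0⟩ kets |00⟩, |01⟩ unchanged and applies S to qubit 1 on the control-|1⟩ pair (|10⟩, |11⟩).
S = [[1, 0], [0, i]].
With a = amp(|10⟩) = (0.08182 - 0.08538i) and b = amp(|11⟩) = (-0.1176 - 0.2601i):
new amp(|10⟩) = (1)·a = (0.08182 - 0.08538i)
new amp(|11⟩) = (i)·b = (0.2601 - 0.1176i)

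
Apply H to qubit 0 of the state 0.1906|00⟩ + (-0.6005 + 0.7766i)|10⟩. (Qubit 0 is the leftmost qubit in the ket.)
(-0.2898 + 0.5491i)|00⟩ + (0.5594 - 0.5491i)|10⟩

H on qubit 0 mixes each pair of kets that differ only in qubit 0: amplitudes (a, b) of (|…0…⟩, |…1…⟩) become ((a + b)/√2, (a − b)/√2). Kets absent from the input have amplitude 0.
(|00⟩, |10⟩): (a, b) = (0.1906, (-0.6005 + 0.7766i)) → ((-0.2898 + 0.5491i), (0.5594 - 0.5491i))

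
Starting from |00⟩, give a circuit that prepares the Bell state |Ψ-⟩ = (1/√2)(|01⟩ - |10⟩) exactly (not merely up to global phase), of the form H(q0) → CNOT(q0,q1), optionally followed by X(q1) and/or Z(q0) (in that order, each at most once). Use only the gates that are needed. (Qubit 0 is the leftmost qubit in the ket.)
H(q0) → CNOT(q0,q1) → X(q1) → Z(q0)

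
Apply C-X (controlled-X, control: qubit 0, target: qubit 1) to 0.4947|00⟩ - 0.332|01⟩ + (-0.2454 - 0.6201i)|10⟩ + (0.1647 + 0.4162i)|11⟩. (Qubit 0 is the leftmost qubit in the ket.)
0.4947|00⟩ - 0.332|01⟩ + (0.1647 + 0.4162i)|10⟩ + (-0.2454 - 0.6201i)|11⟩

C-X leaves the control-|0⟩ kets |00⟩, |01⟩ unchanged and applies X to qubit 1 on the control-|1⟩ pair (|10⟩, |11⟩).
X = [[0, 1], [1, 0]].
With a = amp(|10⟩) = (-0.2454 - 0.6201i) and b = amp(|11⟩) = (0.1647 + 0.4162i):
new amp(|10⟩) = (1)·b = (0.1647 + 0.4162i)
new amp(|11⟩) = (1)·a = (-0.2454 - 0.6201i)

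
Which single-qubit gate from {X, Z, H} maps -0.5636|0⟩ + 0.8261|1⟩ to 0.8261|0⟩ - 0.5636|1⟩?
X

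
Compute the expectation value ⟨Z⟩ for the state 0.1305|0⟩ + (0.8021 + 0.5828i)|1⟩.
-0.966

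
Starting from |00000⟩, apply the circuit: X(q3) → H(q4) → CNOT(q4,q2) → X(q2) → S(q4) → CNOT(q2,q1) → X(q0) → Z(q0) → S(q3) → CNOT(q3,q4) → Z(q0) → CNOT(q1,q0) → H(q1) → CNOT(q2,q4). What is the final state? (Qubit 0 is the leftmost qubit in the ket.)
(1/2)i|00110⟩ - (1/2)i|01110⟩ - 1/2|10010⟩ - 1/2|11010⟩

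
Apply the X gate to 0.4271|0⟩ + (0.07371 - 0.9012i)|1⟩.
(0.07371 - 0.9012i)|0⟩ + 0.4271|1⟩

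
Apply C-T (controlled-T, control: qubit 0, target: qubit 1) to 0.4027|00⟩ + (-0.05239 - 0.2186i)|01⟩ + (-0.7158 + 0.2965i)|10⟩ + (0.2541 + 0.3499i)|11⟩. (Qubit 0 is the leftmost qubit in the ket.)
0.4027|00⟩ + (-0.05239 - 0.2186i)|01⟩ + (-0.7158 + 0.2965i)|10⟩ + (-0.06774 + 0.4271i)|11⟩

C-T leaves the control-|0⟩ kets |00⟩, |01⟩ unchanged and applies T to qubit 1 on the control-|1⟩ pair (|10⟩, |11⟩).
T = [[1, 0], [0, (1/√2 + (1/√2)i)]].
With a = amp(|10⟩) = (-0.7158 + 0.2965i) and b = amp(|11⟩) = (0.2541 + 0.3499i):
new amp(|10⟩) = (1)·a = (-0.7158 + 0.2965i)
new amp(|11⟩) = (1/√2 + (1/√2)i)·b = (-0.06774 + 0.4271i)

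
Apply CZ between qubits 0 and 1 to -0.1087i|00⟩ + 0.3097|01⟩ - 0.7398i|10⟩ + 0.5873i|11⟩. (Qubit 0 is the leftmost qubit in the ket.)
-0.1087i|00⟩ + 0.3097|01⟩ - 0.7398i|10⟩ - 0.5873i|11⟩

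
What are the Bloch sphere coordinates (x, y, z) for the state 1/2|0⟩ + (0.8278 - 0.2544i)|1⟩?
(0.8278, -0.2544, -0.5)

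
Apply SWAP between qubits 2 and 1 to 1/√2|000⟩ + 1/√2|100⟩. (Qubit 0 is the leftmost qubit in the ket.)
1/√2|000⟩ + 1/√2|100⟩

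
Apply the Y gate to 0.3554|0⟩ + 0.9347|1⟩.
-0.9347i|0⟩ + 0.3554i|1⟩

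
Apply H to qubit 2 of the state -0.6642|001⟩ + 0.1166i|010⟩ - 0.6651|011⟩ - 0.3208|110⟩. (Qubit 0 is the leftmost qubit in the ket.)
-0.4697|000⟩ + 0.4697|001⟩ + (-0.4703 + 0.08245i)|010⟩ + (0.4703 + 0.08245i)|011⟩ - 0.2268|110⟩ - 0.2268|111⟩

H on qubit 2 mixes each pair of kets that differ only in qubit 2: amplitudes (a, b) of (|…0…⟩, |…1…⟩) become ((a + b)/√2, (a − b)/√2). Kets absent from the input have amplitude 0.
(|000⟩, |001⟩): (a, b) = (0, -0.6642) → (-0.4697, 0.4697)
(|010⟩, |011⟩): (a, b) = (0.1166i, -0.6651) → ((-0.4703 + 0.08245i), (0.4703 + 0.08245i))
(|110⟩, |111⟩): (a, b) = (-0.3208, 0) → (-0.2268, -0.2268)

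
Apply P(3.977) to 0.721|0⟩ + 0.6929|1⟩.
0.721|0⟩ + (-0.4648 - 0.5138i)|1⟩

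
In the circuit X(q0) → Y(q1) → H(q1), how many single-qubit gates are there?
3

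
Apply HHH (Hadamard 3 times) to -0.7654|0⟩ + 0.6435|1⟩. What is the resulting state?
-0.0862|0⟩ - 0.9962|1⟩

H² = I, so H^3 = H: a single Hadamard. With (a, b) = (-0.7654, 0.6435), H gives ((a + b)/√2, (a − b)/√2) = (-0.0862, -0.9962).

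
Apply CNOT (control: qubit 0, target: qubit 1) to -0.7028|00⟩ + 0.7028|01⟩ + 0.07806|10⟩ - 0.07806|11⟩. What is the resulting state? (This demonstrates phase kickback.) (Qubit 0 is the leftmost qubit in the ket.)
-0.7028|00⟩ + 0.7028|01⟩ - 0.07806|10⟩ + 0.07806|11⟩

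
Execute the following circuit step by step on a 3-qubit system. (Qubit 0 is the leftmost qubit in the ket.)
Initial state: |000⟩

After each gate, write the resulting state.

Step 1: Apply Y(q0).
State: i|100⟩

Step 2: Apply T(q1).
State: i|100⟩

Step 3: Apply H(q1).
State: (1/√2)i|100⟩ + (1/√2)i|110⟩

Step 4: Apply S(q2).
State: (1/√2)i|100⟩ + (1/√2)i|110⟩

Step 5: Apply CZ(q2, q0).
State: (1/√2)i|100⟩ + (1/√2)i|110⟩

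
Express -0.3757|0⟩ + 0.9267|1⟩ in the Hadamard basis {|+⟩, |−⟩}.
0.3896|+⟩ - 0.9209|−⟩

With |ψ⟩ = α|0⟩ + β|1⟩, the Hadamard-basis coefficients are ⟨+|ψ⟩ = (α + β)/√2 and ⟨−|ψ⟩ = (α − β)/√2.
Here α = -0.3757, β = 0.9267: (α + β)/√2 = 0.3896, (α − β)/√2 = -0.9209.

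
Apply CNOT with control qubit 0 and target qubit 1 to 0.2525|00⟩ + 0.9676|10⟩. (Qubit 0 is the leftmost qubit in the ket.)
0.2525|00⟩ + 0.9676|11⟩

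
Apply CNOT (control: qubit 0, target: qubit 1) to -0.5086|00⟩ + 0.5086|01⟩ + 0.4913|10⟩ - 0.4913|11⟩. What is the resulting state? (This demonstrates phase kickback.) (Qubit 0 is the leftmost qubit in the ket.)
-0.5086|00⟩ + 0.5086|01⟩ - 0.4913|10⟩ + 0.4913|11⟩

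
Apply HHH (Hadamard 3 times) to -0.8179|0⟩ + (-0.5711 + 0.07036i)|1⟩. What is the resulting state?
(-0.9822 + 0.04975i)|0⟩ + (-0.1745 - 0.04975i)|1⟩

H² = I, so H^3 = H: a single Hadamard. With (a, b) = (-0.8179, (-0.5711 + 0.07036i)), H gives ((a + b)/√2, (a − b)/√2) = ((-0.9822 + 0.04975i), (-0.1745 - 0.04975i)).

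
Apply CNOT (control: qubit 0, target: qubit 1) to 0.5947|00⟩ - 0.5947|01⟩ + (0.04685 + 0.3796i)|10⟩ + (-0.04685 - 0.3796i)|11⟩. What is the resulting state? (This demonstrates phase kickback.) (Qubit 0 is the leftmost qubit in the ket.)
0.5947|00⟩ - 0.5947|01⟩ + (-0.04685 - 0.3796i)|10⟩ + (0.04685 + 0.3796i)|11⟩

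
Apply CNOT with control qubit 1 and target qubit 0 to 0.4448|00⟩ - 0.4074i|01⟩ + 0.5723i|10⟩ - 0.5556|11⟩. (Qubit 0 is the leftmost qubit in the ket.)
0.4448|00⟩ - 0.5556|01⟩ + 0.5723i|10⟩ - 0.4074i|11⟩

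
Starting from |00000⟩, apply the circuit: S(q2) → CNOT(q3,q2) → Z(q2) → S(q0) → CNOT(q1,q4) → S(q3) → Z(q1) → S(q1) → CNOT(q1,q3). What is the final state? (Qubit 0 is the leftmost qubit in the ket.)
|00000⟩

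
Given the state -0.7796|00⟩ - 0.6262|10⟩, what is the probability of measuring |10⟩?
0.3921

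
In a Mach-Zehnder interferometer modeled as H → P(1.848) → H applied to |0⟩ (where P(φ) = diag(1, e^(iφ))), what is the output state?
(0.3632 + 0.4809i)|0⟩ + (0.6368 - 0.4809i)|1⟩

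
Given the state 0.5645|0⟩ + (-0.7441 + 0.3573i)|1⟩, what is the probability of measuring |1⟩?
0.6813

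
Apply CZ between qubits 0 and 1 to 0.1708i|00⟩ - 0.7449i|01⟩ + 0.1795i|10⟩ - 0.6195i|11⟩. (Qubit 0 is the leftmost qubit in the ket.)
0.1708i|00⟩ - 0.7449i|01⟩ + 0.1795i|10⟩ + 0.6195i|11⟩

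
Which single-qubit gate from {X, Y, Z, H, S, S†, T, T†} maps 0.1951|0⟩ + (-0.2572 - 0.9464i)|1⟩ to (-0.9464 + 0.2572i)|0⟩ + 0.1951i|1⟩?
Y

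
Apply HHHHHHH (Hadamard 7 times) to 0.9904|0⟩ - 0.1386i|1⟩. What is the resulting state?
(0.7003 - 0.098i)|0⟩ + (0.7003 + 0.098i)|1⟩

H² = I, so H^7 = H: a single Hadamard. With (a, b) = (0.9904, -0.1386i), H gives ((a + b)/√2, (a − b)/√2) = ((0.7003 - 0.098i), (0.7003 + 0.098i)).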